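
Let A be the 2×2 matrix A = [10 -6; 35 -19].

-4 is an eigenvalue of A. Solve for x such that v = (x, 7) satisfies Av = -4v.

We need (A + 4I)v = 0.
A + 4I = [[14, -6], [35, -15]].
Row 1: (14)·x + (-6)·7 = 0
Row 2: (35)·x + (-15)·7 = 0
Solving gives x = 3.
Check: A·(3, 7) = (-12, -28) = -4·(3, 7).

3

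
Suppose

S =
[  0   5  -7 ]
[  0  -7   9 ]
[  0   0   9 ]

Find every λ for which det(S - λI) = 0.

S is upper triangular, so its eigenvalues are the diagonal entries.
Diagonal: 0, -7, 9.

-7, 0, 9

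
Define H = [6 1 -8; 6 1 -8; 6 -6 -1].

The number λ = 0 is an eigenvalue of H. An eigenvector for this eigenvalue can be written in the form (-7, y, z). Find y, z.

We need (H)v = 0.
H = [[6, 1, -8], [6, 1, -8], [6, -6, -1]].
Row 1: (6)·-7 + (1)·y + (-8)·z = 0
Row 2: (6)·-7 + (1)·y + (-8)·z = 0
Row 3: (6)·-7 + (-6)·y + (-1)·z = 0
Solving gives y = -6, z = -6.
Check: H·(-7, -6, -6) = (0, 0, 0) = 0·(-7, -6, -6).

-6, -6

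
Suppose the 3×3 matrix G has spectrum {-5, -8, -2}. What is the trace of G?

-15

trace(G) is the sum of the eigenvalues: (-5) + (-8) + (-2) = -15.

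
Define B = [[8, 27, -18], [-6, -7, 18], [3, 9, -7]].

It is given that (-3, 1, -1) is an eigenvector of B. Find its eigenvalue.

-7

Compute Bv: B·(-3, 1, -1) = (21, -7, 7).
Since Bv = λv, compare component 1: 21 = λ·-3, so λ = -7.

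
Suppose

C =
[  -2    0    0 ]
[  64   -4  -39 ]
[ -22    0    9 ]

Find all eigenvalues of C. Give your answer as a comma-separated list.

Compute the characteristic polynomial p(lambda) = det(lambda·I - C).
Cofactor expansion gives p(lambda) = lambda^3 - 3·lambda^2 - 46·lambda - 72.
Try lambda = -2: p(-2) = 0, so -2 is a root.
Factor out (lambda + 2): p(lambda) = (lambda + 2)·(lambda^2 - 5·lambda - 36).
The quadratic factors as (lambda + 4)·(lambda - 9).
Eigenvalues: -4, -2, 9.

-4, -2, 9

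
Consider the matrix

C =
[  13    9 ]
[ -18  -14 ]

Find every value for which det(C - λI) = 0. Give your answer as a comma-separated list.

det(C - λI) = (13 - λ)(-14 - λ) - (9)·(-18) = λ^2 + λ - 20.
This factors as (λ + 5)·(λ - 4) = 0.
Eigenvalues: -5, 4.

-5, 4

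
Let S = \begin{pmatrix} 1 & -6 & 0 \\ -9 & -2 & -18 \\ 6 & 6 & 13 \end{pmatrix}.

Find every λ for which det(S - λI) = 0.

The characteristic polynomial is p(λ) = det(λI - S).
Cofactor expansion gives p(λ) = λ^3 - 12λ^2 + 39λ - 28.
Since p(1) = 0, λ = 1 is a root.
Factor out (λ - 1): p(λ) = (λ - 1)·(λ^2 - 11λ + 28).
The quadratic factors as (λ - 4)·(λ - 7).
Eigenvalues: 1, 4, 7.

1, 4, 7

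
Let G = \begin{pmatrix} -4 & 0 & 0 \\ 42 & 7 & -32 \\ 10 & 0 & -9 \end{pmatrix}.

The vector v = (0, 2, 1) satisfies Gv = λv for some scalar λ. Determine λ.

Compute Gv: G·(0, 2, 1) = (0, -18, -9).
Since Gv = λv, compare component 2: -18 = λ·2, so λ = -9.

-9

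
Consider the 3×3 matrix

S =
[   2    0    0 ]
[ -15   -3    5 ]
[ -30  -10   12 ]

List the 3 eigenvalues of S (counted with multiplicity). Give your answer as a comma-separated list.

The characteristic polynomial is p(λ) = det(λI - S).
Expanding the 3×3 determinant: p(λ) = λ^3 - 11λ^2 + 32λ - 28.
Since p(7) = 0, λ = 7 is a root.
Dividing by (λ - 7) leaves λ^2 - 4λ + 4.
The quadratic factor is (λ - 2)^2.
Eigenvalues: 2, 2, 7.

2, 2, 7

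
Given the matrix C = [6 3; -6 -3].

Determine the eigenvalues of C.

det(C - sI) = (6 - s)(-3 - s) - (3)·(-6) = s^2 - 3s.
This factors as s·(s - 3) = 0.
Eigenvalues: 0, 3.

0, 3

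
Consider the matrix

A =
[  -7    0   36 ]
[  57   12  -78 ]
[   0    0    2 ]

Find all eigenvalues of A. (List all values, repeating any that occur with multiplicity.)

Set up det(lambda·I - A) = 0.
Expanding along the first row, p(lambda) = lambda^3 - 7·lambda^2 - 74·lambda + 168.
Rational-root test: lambda = 12 gives p(12) = 0.
Dividing by (lambda - 12) leaves lambda^2 + 5·lambda - 14.
The quadratic factors as (lambda + 7)·(lambda - 2).
Eigenvalues: -7, 2, 12.

-7, 2, 12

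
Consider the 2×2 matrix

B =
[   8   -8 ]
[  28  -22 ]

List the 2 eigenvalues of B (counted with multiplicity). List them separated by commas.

det(B - tI) = (8 - t)(-22 - t) - (-8)·(28) = t^2 + 14t + 48.
This factors as (t + 8)·(t + 6) = 0.
Eigenvalues: -8, -6.

-8, -6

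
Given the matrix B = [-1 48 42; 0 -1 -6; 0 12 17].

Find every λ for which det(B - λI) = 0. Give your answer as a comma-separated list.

-1, 5, 11

Compute the characteristic polynomial p(t) = det(tI - B).
Expanding along the first row, p(t) = t^3 - 15t^2 + 39t + 55.
Rational-root test: t = -1 gives p(-1) = 0.
Dividing by (t + 1) leaves t^2 - 16t + 55.
The quadratic factors as (t - 5)·(t - 11).
Eigenvalues: -1, 5, 11.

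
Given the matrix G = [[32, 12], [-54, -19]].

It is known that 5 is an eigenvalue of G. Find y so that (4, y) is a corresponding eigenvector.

We need (G - 5I)v = 0.
G - 5I = [[27, 12], [-54, -24]].
Row 1: (27)·4 + (12)·y = 0
Row 2: (-54)·4 + (-24)·y = 0
Solving gives y = -9.
Check: G·(4, -9) = (20, -45) = 5·(4, -9).

-9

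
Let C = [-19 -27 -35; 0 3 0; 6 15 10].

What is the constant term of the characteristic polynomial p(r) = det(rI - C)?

p(0) = det(0·I − C) = det(−C) = (−1)^3·det(C).
det(C) = 60, so p(0) = -60.

-60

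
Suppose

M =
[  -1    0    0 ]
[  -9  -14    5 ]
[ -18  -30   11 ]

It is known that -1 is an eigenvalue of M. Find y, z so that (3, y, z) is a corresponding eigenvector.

-9, -18

We need (M + 1I)v = 0.
M + 1I = [[0, 0, 0], [-9, -13, 5], [-18, -30, 12]].
Row 1: (0)·3 + (0)·y + (0)·z = 0
Row 2: (-9)·3 + (-13)·y + (5)·z = 0
Row 3: (-18)·3 + (-30)·y + (12)·z = 0
Solving gives y = -9, z = -18.
Check: M·(3, -9, -18) = (-3, 9, 18) = -1·(3, -9, -18).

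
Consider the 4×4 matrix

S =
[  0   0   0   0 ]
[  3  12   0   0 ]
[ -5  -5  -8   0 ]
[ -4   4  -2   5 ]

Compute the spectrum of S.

S is lower triangular, so its eigenvalues are the diagonal entries.
Diagonal: 0, 12, -8, 5.

-8, 0, 5, 12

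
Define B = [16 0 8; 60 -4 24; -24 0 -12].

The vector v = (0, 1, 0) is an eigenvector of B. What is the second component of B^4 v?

256

First find the eigenvalue: Bv = (0, -4, 0) = -4·(0, 1, 0), so λ = -4.
Then B^4 v = λ^4·v = (-4)^4·(0, 1, 0) = 256·(0, 1, 0) = (0, 256, 0).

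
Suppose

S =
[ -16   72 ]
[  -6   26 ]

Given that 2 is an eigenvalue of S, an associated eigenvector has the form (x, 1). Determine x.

4

We need (S - 2I)v = 0.
S - 2I = [[-18, 72], [-6, 24]].
Row 1: (-18)·x + (72)·1 = 0
Row 2: (-6)·x + (24)·1 = 0
Solving gives x = 4.
Check: S·(4, 1) = (8, 2) = 2·(4, 1).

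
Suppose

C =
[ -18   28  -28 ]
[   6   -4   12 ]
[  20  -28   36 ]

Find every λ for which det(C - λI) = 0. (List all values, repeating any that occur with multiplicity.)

-4, 8, 10

Compute the characteristic polynomial p(μ) = det(μI - C).
Cofactor expansion gives p(μ) = μ^3 - 14μ^2 + 8μ + 320.
Rational-root test: μ = 10 gives p(10) = 0.
Factor out (μ - 10): p(μ) = (μ - 10)·(μ^2 - 4μ - 32).
The quadratic factors as (μ + 4)·(μ - 8).
Eigenvalues: -4, 8, 10.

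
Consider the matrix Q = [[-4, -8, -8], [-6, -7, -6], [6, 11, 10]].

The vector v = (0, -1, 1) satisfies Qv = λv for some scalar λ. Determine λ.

Compute Qv: Q·(0, -1, 1) = (0, 1, -1).
Since Qv = λv, compare component 2: 1 = λ·-1, so λ = -1.

-1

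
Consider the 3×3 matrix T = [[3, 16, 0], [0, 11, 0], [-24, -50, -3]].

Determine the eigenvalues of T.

The characteristic polynomial is p(s) = det(sI - T).
Expanding along the first row, p(s) = s^3 - 11s^2 - 9s + 99.
Try s = 3: p(3) = 0, so 3 is a root.
Factor out (s - 3): p(s) = (s - 3)·(s^2 - 8s - 33).
The quadratic factors as (s + 3)·(s - 11).
Eigenvalues: -3, 3, 11.

-3, 3, 11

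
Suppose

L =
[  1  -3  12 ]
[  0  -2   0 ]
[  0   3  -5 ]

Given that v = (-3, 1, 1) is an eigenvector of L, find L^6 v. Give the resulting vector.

(-192, 64, 64)

First find the eigenvalue: Lv = (6, -2, -2) = -2·(-3, 1, 1), so λ = -2.
Then L^6 v = λ^6·v = (-2)^6·(-3, 1, 1) = 64·(-3, 1, 1) = (-192, 64, 64).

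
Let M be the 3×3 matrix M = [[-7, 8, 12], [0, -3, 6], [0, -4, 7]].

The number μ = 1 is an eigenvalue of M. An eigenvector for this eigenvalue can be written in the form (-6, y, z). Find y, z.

We need (M - 1I)v = 0.
M - 1I = [[-8, 8, 12], [0, -4, 6], [0, -4, 6]].
Row 1: (-8)·-6 + (8)·y + (12)·z = 0
Row 2: (0)·-6 + (-4)·y + (6)·z = 0
Row 3: (0)·-6 + (-4)·y + (6)·z = 0
Solving gives y = -3, z = -2.
Check: M·(-6, -3, -2) = (-6, -3, -2) = 1·(-6, -3, -2).

-3, -2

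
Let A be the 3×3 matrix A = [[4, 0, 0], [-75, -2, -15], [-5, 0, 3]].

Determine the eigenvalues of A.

Set up det(rI - A) = 0.
Expanding along the first row, p(r) = r^3 - 5r^2 - 2r + 24.
Since p(4) = 0, r = 4 is a root.
Dividing by (r - 4) leaves r^2 - r - 6.
The quadratic factors as (r + 2)·(r - 3).
Eigenvalues: -2, 3, 4.

-2, 3, 4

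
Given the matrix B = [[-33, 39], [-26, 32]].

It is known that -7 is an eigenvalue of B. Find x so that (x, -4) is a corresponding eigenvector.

We need (B + 7I)v = 0.
B + 7I = [[-26, 39], [-26, 39]].
Row 1: (-26)·x + (39)·-4 = 0
Row 2: (-26)·x + (39)·-4 = 0
Solving gives x = -6.
Check: B·(-6, -4) = (42, 28) = -7·(-6, -4).

-6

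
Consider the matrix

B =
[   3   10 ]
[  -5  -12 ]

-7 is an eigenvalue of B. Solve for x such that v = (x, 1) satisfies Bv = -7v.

-1

We need (B + 7I)v = 0.
B + 7I = [[10, 10], [-5, -5]].
Row 1: (10)·x + (10)·1 = 0
Row 2: (-5)·x + (-5)·1 = 0
Solving gives x = -1.
Check: B·(-1, 1) = (7, -7) = -7·(-1, 1).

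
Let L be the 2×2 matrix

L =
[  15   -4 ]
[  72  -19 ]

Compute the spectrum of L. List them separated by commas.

-3, -1

det(L - sI) = (15 - s)(-19 - s) - (-4)·(72) = s^2 + 4s + 3.
This factors as (s + 3)·(s + 1) = 0.
Eigenvalues: -3, -1.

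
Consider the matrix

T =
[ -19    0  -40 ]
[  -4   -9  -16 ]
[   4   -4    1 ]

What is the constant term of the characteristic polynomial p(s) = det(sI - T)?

p(0) = det(0·I − T) = det(−T) = (−1)^3·det(T).
det(T) = -693, so p(0) = 693.

693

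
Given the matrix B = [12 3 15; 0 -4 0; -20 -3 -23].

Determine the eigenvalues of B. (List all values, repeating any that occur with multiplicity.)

-8, -4, -3

Set up det(lambda·I - B) = 0.
Expanding along the first row, p(lambda) = lambda^3 + 15·lambda^2 + 68·lambda + 96.
Try lambda = -3: p(-3) = 0, so -3 is a root.
Dividing by (lambda + 3) leaves lambda^2 + 12·lambda + 32.
The quadratic factors as (lambda + 8)·(lambda + 4).
Eigenvalues: -8, -4, -3.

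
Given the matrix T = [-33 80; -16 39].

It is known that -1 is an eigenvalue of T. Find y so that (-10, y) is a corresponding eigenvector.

-4

We need (T + 1I)v = 0.
T + 1I = [[-32, 80], [-16, 40]].
Row 1: (-32)·-10 + (80)·y = 0
Row 2: (-16)·-10 + (40)·y = 0
Solving gives y = -4.
Check: T·(-10, -4) = (10, 4) = -1·(-10, -4).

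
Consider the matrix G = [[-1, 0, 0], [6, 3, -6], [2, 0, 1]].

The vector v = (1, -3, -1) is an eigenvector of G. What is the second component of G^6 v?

First find the eigenvalue: Gv = (-1, 3, 1) = -1·(1, -3, -1), so λ = -1.
Then G^6 v = λ^6·v = (-1)^6·(1, -3, -1) = 1·(1, -3, -1) = (1, -3, -1).

-3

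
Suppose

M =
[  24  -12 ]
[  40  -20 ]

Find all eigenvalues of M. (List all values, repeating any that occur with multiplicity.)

det(M - sI) = (24 - s)(-20 - s) - (-12)·(40) = s^2 - 4s.
This factors as s·(s - 4) = 0.
Eigenvalues: 0, 4.

0, 4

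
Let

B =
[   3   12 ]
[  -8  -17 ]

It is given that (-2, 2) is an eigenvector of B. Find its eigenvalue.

-9

Compute Bv: B·(-2, 2) = (18, -18).
Since Bv = λv, compare component 1: 18 = λ·-2, so λ = -9.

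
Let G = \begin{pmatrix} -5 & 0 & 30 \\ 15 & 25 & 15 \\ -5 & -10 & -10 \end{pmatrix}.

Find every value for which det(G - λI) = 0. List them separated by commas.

The characteristic polynomial is p(μ) = det(μI - G).
Expanding along the first row, p(μ) = μ^3 - 10μ^2 - 25μ + 250.
Try μ = -5: p(-5) = 0, so -5 is a root.
Dividing by (μ + 5) leaves μ^2 - 15μ + 50.
The quadratic factors as (μ - 5)·(μ - 10).
Eigenvalues: -5, 5, 10.

-5, 5, 10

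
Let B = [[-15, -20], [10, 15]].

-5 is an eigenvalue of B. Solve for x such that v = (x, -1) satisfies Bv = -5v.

We need (B + 5I)v = 0.
B + 5I = [[-10, -20], [10, 20]].
Row 1: (-10)·x + (-20)·-1 = 0
Row 2: (10)·x + (20)·-1 = 0
Solving gives x = 2.
Check: B·(2, -1) = (-10, 5) = -5·(2, -1).

2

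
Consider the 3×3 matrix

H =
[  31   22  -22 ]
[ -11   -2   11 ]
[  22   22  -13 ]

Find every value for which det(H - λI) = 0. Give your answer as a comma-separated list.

Set up det(λI - H) = 0.
Expanding along the first row, p(λ) = λ^3 - 16λ^2 + 45λ + 162.
Since p(-2) = 0, λ = -2 is a root.
Dividing by (λ + 2) leaves λ^2 - 18λ + 81.
The quadratic factor is (λ - 9)^2.
Eigenvalues: -2, 9, 9.

-2, 9, 9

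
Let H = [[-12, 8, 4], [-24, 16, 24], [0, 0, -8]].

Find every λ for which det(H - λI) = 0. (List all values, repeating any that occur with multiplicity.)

Set up det(μI - H) = 0.
Cofactor expansion gives p(μ) = μ^3 + 4μ^2 - 32μ.
Rational-root test: μ = 4 gives p(4) = 0.
Dividing by (μ - 4) leaves μ^2 + 8μ.
The quadratic factors as (μ + 8)·μ.
Eigenvalues: -8, 0, 4.

-8, 0, 4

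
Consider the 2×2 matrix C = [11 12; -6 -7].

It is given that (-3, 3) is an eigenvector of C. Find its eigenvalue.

Compute Cv: C·(-3, 3) = (3, -3).
Since Cv = λv, compare component 1: 3 = λ·-3, so λ = -1.

-1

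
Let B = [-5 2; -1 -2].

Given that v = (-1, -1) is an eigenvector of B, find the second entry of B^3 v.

First find the eigenvalue: Bv = (3, 3) = -3·(-1, -1), so λ = -3.
Then B^3 v = λ^3·v = (-3)^3·(-1, -1) = -27·(-1, -1) = (27, 27).

27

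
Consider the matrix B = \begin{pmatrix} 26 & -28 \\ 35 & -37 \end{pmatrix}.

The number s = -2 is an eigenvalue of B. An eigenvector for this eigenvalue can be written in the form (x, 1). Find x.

We need (B + 2I)v = 0.
B + 2I = [[28, -28], [35, -35]].
Row 1: (28)·x + (-28)·1 = 0
Row 2: (35)·x + (-35)·1 = 0
Solving gives x = 1.
Check: B·(1, 1) = (-2, -2) = -2·(1, 1).

1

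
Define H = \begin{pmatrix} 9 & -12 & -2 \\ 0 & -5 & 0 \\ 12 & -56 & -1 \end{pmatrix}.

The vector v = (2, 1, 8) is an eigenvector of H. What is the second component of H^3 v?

First find the eigenvalue: Hv = (-10, -5, -40) = -5·(2, 1, 8), so λ = -5.
Then H^3 v = λ^3·v = (-5)^3·(2, 1, 8) = -125·(2, 1, 8) = (-250, -125, -1000).

-125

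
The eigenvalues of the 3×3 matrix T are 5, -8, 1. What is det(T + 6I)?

-154

If T has eigenvalues 5, -8, 1, then T + 6I has eigenvalues 11, -2, 7.
det(T + 6I) = (11) · (-2) · (7) = -154.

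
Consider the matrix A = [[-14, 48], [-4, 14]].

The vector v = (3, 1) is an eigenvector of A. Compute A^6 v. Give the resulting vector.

First find the eigenvalue: Av = (6, 2) = 2·(3, 1), so λ = 2.
Then A^6 v = λ^6·v = 2^6·(3, 1) = 64·(3, 1) = (192, 64).

(192, 64)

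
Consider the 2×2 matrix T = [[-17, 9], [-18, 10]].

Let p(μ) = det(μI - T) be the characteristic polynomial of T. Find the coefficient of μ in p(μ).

7

The coefficient of μ of det(μI - T) is −trace(T).
trace(T) = (-17) + (10) = -7, so the coefficient is 7.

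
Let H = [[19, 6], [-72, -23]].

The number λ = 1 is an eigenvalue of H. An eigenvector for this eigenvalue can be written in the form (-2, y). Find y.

6

We need (H - 1I)v = 0.
H - 1I = [[18, 6], [-72, -24]].
Row 1: (18)·-2 + (6)·y = 0
Row 2: (-72)·-2 + (-24)·y = 0
Solving gives y = 6.
Check: H·(-2, 6) = (-2, 6) = 1·(-2, 6).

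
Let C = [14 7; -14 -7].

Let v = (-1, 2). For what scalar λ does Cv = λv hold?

0

Compute Cv: C·(-1, 2) = (0, 0).
Since Cv = λv, compare component 1: 0 = λ·-1, so λ = 0.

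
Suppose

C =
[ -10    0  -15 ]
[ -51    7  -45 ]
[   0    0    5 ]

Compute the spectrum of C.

The characteristic polynomial is p(s) = det(sI - C).
Expanding along the first row, p(s) = s^3 - 2s^2 - 85s + 350.
Rational-root test: s = 7 gives p(7) = 0.
Factor out (s - 7): p(s) = (s - 7)·(s^2 + 5s - 50).
The quadratic factors as (s + 10)·(s - 5).
Eigenvalues: -10, 5, 7.

-10, 5, 7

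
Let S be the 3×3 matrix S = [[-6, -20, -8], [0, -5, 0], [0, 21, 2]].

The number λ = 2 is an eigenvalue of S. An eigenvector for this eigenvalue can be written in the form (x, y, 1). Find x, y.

-1, 0

We need (S - 2I)v = 0.
S - 2I = [[-8, -20, -8], [0, -7, 0], [0, 21, 0]].
Row 1: (-8)·x + (-20)·y + (-8)·1 = 0
Row 2: (0)·x + (-7)·y + (0)·1 = 0
Row 3: (0)·x + (21)·y + (0)·1 = 0
Solving gives x = -1, y = 0.
Check: S·(-1, 0, 1) = (-2, 0, 2) = 2·(-1, 0, 1).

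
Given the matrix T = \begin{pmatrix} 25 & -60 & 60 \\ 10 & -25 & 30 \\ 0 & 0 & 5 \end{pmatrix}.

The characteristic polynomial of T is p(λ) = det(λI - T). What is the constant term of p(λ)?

p(λ) = λ^3 - 5λ^2 - 25λ + 125.
The constant term is 125.

125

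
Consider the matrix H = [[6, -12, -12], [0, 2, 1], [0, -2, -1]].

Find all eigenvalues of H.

Set up det(sI - H) = 0.
Expanding the 3×3 determinant: p(s) = s^3 - 7s^2 + 6s.
Since p(0) = 0, s = 0 is a root.
Factor out s: p(s) = s·(s^2 - 7s + 6).
The quadratic factors as (s - 1)·(s - 6).
Eigenvalues: 0, 1, 6.

0, 1, 6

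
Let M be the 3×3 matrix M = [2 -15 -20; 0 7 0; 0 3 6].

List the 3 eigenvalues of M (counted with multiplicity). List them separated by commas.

Set up det(rI - M) = 0.
Expanding the 3×3 determinant: p(r) = r^3 - 15r^2 + 68r - 84.
Rational-root test: r = 7 gives p(7) = 0.
Factor out (r - 7): p(r) = (r - 7)·(r^2 - 8r + 12).
The quadratic factors as (r - 2)·(r - 6).
Eigenvalues: 2, 6, 7.

2, 6, 7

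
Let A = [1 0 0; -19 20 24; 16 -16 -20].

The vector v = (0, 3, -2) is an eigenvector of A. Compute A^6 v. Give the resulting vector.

First find the eigenvalue: Av = (0, 12, -8) = 4·(0, 3, -2), so λ = 4.
Then A^6 v = λ^6·v = 4^6·(0, 3, -2) = 4096·(0, 3, -2) = (0, 12288, -8192).

(0, 12288, -8192)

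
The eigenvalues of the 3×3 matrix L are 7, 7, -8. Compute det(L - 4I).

If L has eigenvalues 7, 7, -8, then L - 4I has eigenvalues 3, 3, -12.
det(L - 4I) = (3) · (3) · (-12) = -108.

-108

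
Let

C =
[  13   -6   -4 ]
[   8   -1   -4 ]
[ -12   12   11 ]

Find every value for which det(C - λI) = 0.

The characteristic polynomial is p(λ) = det(λI - C).
Cofactor expansion gives p(λ) = λ^3 - 23λ^2 + 167λ - 385.
Try λ = 5: p(5) = 0, so 5 is a root.
Dividing by (λ - 5) leaves λ^2 - 18λ + 77.
The quadratic factors as (λ - 7)·(λ - 11).
Eigenvalues: 5, 7, 11.

5, 7, 11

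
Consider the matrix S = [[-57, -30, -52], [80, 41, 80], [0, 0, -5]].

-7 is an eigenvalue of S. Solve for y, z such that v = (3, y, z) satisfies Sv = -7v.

-5, 0

We need (S + 7I)v = 0.
S + 7I = [[-50, -30, -52], [80, 48, 80], [0, 0, 2]].
Row 1: (-50)·3 + (-30)·y + (-52)·z = 0
Row 2: (80)·3 + (48)·y + (80)·z = 0
Row 3: (0)·3 + (0)·y + (2)·z = 0
Solving gives y = -5, z = 0.
Check: S·(3, -5, 0) = (-21, 35, 0) = -7·(3, -5, 0).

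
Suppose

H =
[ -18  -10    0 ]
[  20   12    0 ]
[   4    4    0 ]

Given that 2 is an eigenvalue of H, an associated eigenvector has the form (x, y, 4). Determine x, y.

-2, 4

We need (H - 2I)v = 0.
H - 2I = [[-20, -10, 0], [20, 10, 0], [4, 4, -2]].
Row 1: (-20)·x + (-10)·y + (0)·4 = 0
Row 2: (20)·x + (10)·y + (0)·4 = 0
Row 3: (4)·x + (4)·y + (-2)·4 = 0
Solving gives x = -2, y = 4.
Check: H·(-2, 4, 4) = (-4, 8, 8) = 2·(-2, 4, 4).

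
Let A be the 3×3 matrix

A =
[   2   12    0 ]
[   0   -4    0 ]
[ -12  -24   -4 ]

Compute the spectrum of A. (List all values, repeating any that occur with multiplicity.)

-4, -4, 2

Compute the characteristic polynomial p(s) = det(sI - A).
Expanding the 3×3 determinant: p(s) = s^3 + 6s^2 - 32.
Try s = 2: p(2) = 0, so 2 is a root.
Factor out (s - 2): p(s) = (s - 2)·(s^2 + 8s + 16).
The quadratic factor is (s + 4)^2.
Eigenvalues: -4, -4, 2.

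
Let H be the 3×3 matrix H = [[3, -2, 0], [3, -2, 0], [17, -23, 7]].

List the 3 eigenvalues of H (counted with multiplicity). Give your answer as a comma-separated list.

0, 1, 7

Compute the characteristic polynomial p(t) = det(tI - H).
Expanding the 3×3 determinant: p(t) = t^3 - 8t^2 + 7t.
Rational-root test: t = 1 gives p(1) = 0.
Dividing by (t - 1) leaves t^2 - 7t.
The quadratic factors as t·(t - 7).
Eigenvalues: 0, 1, 7.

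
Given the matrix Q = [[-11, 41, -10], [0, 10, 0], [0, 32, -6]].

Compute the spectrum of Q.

Set up det(tI - Q) = 0.
Cofactor expansion gives p(t) = t^3 + 7t^2 - 104t - 660.
Rational-root test: t = -6 gives p(-6) = 0.
Dividing by (t + 6) leaves t^2 + t - 110.
The quadratic factors as (t + 11)·(t - 10).
Eigenvalues: -11, -6, 10.

-11, -6, 10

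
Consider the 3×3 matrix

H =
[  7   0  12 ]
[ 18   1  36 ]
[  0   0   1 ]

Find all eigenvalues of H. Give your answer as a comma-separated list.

1, 1, 7

Compute the characteristic polynomial p(lambda) = det(lambda·I - H).
Cofactor expansion gives p(lambda) = lambda^3 - 9·lambda^2 + 15·lambda - 7.
Since p(1) = 0, lambda = 1 is a root.
Dividing by (lambda - 1) leaves lambda^2 - 8·lambda + 7.
The quadratic factors as (lambda - 1)·(lambda - 7).
Eigenvalues: 1, 1, 7.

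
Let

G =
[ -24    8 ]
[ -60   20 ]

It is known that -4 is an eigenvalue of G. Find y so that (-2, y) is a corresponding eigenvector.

We need (G + 4I)v = 0.
G + 4I = [[-20, 8], [-60, 24]].
Row 1: (-20)·-2 + (8)·y = 0
Row 2: (-60)·-2 + (24)·y = 0
Solving gives y = -5.
Check: G·(-2, -5) = (8, 20) = -4·(-2, -5).

-5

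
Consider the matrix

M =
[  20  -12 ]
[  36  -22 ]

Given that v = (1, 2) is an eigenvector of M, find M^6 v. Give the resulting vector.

First find the eigenvalue: Mv = (-4, -8) = -4·(1, 2), so λ = -4.
Then M^6 v = λ^6·v = (-4)^6·(1, 2) = 4096·(1, 2) = (4096, 8192).

(4096, 8192)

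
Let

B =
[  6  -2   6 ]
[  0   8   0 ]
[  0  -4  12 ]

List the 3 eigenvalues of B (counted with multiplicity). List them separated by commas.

Set up det(tI - B) = 0.
Expanding the 3×3 determinant: p(t) = t^3 - 26t^2 + 216t - 576.
Rational-root test: t = 6 gives p(6) = 0.
Dividing by (t - 6) leaves t^2 - 20t + 96.
The quadratic factors as (t - 8)·(t - 12).
Eigenvalues: 6, 8, 12.

6, 8, 12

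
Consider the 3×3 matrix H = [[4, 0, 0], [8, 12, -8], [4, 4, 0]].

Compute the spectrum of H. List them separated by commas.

The characteristic polynomial is p(μ) = det(μI - H).
Expanding the 3×3 determinant: p(μ) = μ^3 - 16μ^2 + 80μ - 128.
Try μ = 4: p(4) = 0, so 4 is a root.
Factor out (μ - 4): p(μ) = (μ - 4)·(μ^2 - 12μ + 32).
The quadratic factors as (μ - 4)·(μ - 8).
Eigenvalues: 4, 4, 8.

4, 4, 8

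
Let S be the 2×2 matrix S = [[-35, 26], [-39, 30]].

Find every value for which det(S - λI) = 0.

det(S - λI) = (-35 - λ)(30 - λ) - (26)·(-39) = λ^2 + 5λ - 36.
This factors as (λ + 9)·(λ - 4) = 0.
Eigenvalues: -9, 4.

-9, 4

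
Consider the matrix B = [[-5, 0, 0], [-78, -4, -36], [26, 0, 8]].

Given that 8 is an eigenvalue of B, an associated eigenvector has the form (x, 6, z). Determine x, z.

0, -2

We need (B - 8I)v = 0.
B - 8I = [[-13, 0, 0], [-78, -12, -36], [26, 0, 0]].
Row 1: (-13)·x + (0)·6 + (0)·z = 0
Row 2: (-78)·x + (-12)·6 + (-36)·z = 0
Row 3: (26)·x + (0)·6 + (0)·z = 0
Solving gives x = 0, z = -2.
Check: B·(0, 6, -2) = (0, 48, -16) = 8·(0, 6, -2).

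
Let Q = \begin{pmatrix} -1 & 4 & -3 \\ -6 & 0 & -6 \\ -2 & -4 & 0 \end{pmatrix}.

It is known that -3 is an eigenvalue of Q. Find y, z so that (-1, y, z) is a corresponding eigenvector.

2, 2

We need (Q + 3I)v = 0.
Q + 3I = [[2, 4, -3], [-6, 3, -6], [-2, -4, 3]].
Row 1: (2)·-1 + (4)·y + (-3)·z = 0
Row 2: (-6)·-1 + (3)·y + (-6)·z = 0
Row 3: (-2)·-1 + (-4)·y + (3)·z = 0
Solving gives y = 2, z = 2.
Check: Q·(-1, 2, 2) = (3, -6, -6) = -3·(-1, 2, 2).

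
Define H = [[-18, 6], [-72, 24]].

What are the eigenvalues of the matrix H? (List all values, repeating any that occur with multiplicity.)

0, 6

det(H - lambda·I) = (-18 - lambda)(24 - lambda) - (6)·(-72) = lambda^2 - 6·lambda.
This factors as lambda·(lambda - 6) = 0.
Eigenvalues: 0, 6.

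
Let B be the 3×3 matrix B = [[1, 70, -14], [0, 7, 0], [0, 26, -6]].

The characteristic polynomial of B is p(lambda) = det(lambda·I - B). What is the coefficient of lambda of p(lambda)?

-41

p(lambda) = lambda^3 - 2·lambda^2 - 41·lambda + 42.
The coefficient of lambda is -41.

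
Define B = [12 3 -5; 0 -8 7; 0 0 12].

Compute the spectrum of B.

-8, 12, 12

B is upper triangular, so its eigenvalues are the diagonal entries.
Diagonal: 12, -8, 12.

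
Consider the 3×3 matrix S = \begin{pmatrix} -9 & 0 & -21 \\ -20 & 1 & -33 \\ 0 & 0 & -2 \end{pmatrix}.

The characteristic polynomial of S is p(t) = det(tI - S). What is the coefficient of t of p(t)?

p(t) = t^3 + 10t^2 + 7t - 18.
The coefficient of t is 7.

7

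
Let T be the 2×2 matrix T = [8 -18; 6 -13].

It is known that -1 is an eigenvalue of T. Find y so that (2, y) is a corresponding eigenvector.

1

We need (T + 1I)v = 0.
T + 1I = [[9, -18], [6, -12]].
Row 1: (9)·2 + (-18)·y = 0
Row 2: (6)·2 + (-12)·y = 0
Solving gives y = 1.
Check: T·(2, 1) = (-2, -1) = -1·(2, 1).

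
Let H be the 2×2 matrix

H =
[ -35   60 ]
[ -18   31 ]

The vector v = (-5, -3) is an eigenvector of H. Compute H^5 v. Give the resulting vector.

(-5, -3)

First find the eigenvalue: Hv = (-5, -3) = 1·(-5, -3), so λ = 1.
Then H^5 v = λ^5·v = 1^5·(-5, -3) = 1·(-5, -3) = (-5, -3).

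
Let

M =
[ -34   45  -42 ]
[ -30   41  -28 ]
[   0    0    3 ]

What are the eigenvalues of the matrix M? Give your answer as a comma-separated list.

-4, 3, 11

Compute the characteristic polynomial p(s) = det(sI - M).
Cofactor expansion gives p(s) = s^3 - 10s^2 - 23s + 132.
Since p(3) = 0, s = 3 is a root.
Factor out (s - 3): p(s) = (s - 3)·(s^2 - 7s - 44).
The quadratic factors as (s + 4)·(s - 11).
Eigenvalues: -4, 3, 11.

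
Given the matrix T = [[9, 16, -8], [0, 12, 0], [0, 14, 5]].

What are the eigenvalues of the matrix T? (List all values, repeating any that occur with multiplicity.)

Set up det(λI - T) = 0.
Cofactor expansion gives p(λ) = λ^3 - 26λ^2 + 213λ - 540.
Rational-root test: λ = 9 gives p(9) = 0.
Dividing by (λ - 9) leaves λ^2 - 17λ + 60.
The quadratic factors as (λ - 5)·(λ - 12).
Eigenvalues: 5, 9, 12.

5, 9, 12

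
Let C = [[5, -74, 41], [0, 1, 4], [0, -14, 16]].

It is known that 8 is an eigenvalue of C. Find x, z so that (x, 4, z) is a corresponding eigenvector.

We need (C - 8I)v = 0.
C - 8I = [[-3, -74, 41], [0, -7, 4], [0, -14, 8]].
Row 1: (-3)·x + (-74)·4 + (41)·z = 0
Row 2: (0)·x + (-7)·4 + (4)·z = 0
Row 3: (0)·x + (-14)·4 + (8)·z = 0
Solving gives x = -3, z = 7.
Check: C·(-3, 4, 7) = (-24, 32, 56) = 8·(-3, 4, 7).

-3, 7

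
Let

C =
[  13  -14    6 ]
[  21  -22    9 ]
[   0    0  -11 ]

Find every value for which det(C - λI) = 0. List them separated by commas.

Set up det(λI - C) = 0.
Expanding along the first row, p(λ) = λ^3 + 20λ^2 + 107λ + 88.
Try λ = -1: p(-1) = 0, so -1 is a root.
Dividing by (λ + 1) leaves λ^2 + 19λ + 88.
The quadratic factors as (λ + 11)·(λ + 8).
Eigenvalues: -11, -8, -1.

-11, -8, -1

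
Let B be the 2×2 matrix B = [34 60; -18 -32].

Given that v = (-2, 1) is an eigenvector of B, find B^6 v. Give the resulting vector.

(-8192, 4096)

First find the eigenvalue: Bv = (-8, 4) = 4·(-2, 1), so λ = 4.
Then B^6 v = λ^6·v = 4^6·(-2, 1) = 4096·(-2, 1) = (-8192, 4096).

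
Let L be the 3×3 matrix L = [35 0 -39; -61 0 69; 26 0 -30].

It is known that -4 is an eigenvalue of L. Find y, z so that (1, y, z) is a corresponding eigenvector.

We need (L + 4I)v = 0.
L + 4I = [[39, 0, -39], [-61, 4, 69], [26, 0, -26]].
Row 1: (39)·1 + (0)·y + (-39)·z = 0
Row 2: (-61)·1 + (4)·y + (69)·z = 0
Row 3: (26)·1 + (0)·y + (-26)·z = 0
Solving gives y = -2, z = 1.
Check: L·(1, -2, 1) = (-4, 8, -4) = -4·(1, -2, 1).

-2, 1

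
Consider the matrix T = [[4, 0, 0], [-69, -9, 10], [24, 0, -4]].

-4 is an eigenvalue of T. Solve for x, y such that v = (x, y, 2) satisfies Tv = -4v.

0, 4

We need (T + 4I)v = 0.
T + 4I = [[8, 0, 0], [-69, -5, 10], [24, 0, 0]].
Row 1: (8)·x + (0)·y + (0)·2 = 0
Row 2: (-69)·x + (-5)·y + (10)·2 = 0
Row 3: (24)·x + (0)·y + (0)·2 = 0
Solving gives x = 0, y = 4.
Check: T·(0, 4, 2) = (0, -16, -8) = -4·(0, 4, 2).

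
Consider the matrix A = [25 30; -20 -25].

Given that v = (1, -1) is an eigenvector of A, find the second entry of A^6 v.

-15625

First find the eigenvalue: Av = (-5, 5) = -5·(1, -1), so λ = -5.
Then A^6 v = λ^6·v = (-5)^6·(1, -1) = 15625·(1, -1) = (15625, -15625).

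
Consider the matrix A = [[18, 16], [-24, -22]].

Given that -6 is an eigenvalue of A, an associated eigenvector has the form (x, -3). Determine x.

2

We need (A + 6I)v = 0.
A + 6I = [[24, 16], [-24, -16]].
Row 1: (24)·x + (16)·-3 = 0
Row 2: (-24)·x + (-16)·-3 = 0
Solving gives x = 2.
Check: A·(2, -3) = (-12, 18) = -6·(2, -3).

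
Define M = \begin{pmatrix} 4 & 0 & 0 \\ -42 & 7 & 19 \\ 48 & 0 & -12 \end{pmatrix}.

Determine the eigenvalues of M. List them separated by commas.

Compute the characteristic polynomial p(lambda) = det(lambda·I - M).
Cofactor expansion gives p(lambda) = lambda^3 + lambda^2 - 104·lambda + 336.
Rational-root test: lambda = 4 gives p(4) = 0.
Factor out (lambda - 4): p(lambda) = (lambda - 4)·(lambda^2 + 5·lambda - 84).
The quadratic factors as (lambda + 12)·(lambda - 7).
Eigenvalues: -12, 4, 7.

-12, 4, 7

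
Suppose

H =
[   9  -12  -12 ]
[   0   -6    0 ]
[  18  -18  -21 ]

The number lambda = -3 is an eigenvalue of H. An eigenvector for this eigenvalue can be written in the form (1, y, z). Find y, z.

0, 1

We need (H + 3I)v = 0.
H + 3I = [[12, -12, -12], [0, -3, 0], [18, -18, -18]].
Row 1: (12)·1 + (-12)·y + (-12)·z = 0
Row 2: (0)·1 + (-3)·y + (0)·z = 0
Row 3: (18)·1 + (-18)·y + (-18)·z = 0
Solving gives y = 0, z = 1.
Check: H·(1, 0, 1) = (-3, 0, -3) = -3·(1, 0, 1).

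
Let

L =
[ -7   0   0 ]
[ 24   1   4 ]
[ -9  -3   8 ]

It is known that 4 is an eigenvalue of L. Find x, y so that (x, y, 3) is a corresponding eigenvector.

We need (L - 4I)v = 0.
L - 4I = [[-11, 0, 0], [24, -3, 4], [-9, -3, 4]].
Row 1: (-11)·x + (0)·y + (0)·3 = 0
Row 2: (24)·x + (-3)·y + (4)·3 = 0
Row 3: (-9)·x + (-3)·y + (4)·3 = 0
Solving gives x = 0, y = 4.
Check: L·(0, 4, 3) = (0, 16, 12) = 4·(0, 4, 3).

0, 4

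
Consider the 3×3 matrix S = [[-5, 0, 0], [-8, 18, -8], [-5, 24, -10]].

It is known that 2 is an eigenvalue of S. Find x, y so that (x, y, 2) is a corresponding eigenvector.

We need (S - 2I)v = 0.
S - 2I = [[-7, 0, 0], [-8, 16, -8], [-5, 24, -12]].
Row 1: (-7)·x + (0)·y + (0)·2 = 0
Row 2: (-8)·x + (16)·y + (-8)·2 = 0
Row 3: (-5)·x + (24)·y + (-12)·2 = 0
Solving gives x = 0, y = 1.
Check: S·(0, 1, 2) = (0, 2, 4) = 2·(0, 1, 2).

0, 1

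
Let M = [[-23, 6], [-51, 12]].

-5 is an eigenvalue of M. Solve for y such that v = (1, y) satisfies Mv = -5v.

3

We need (M + 5I)v = 0.
M + 5I = [[-18, 6], [-51, 17]].
Row 1: (-18)·1 + (6)·y = 0
Row 2: (-51)·1 + (17)·y = 0
Solving gives y = 3.
Check: M·(1, 3) = (-5, -15) = -5·(1, 3).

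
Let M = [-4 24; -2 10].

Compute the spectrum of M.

2, 4

det(M - λI) = (-4 - λ)(10 - λ) - (24)·(-2) = λ^2 - 6λ + 8.
This factors as (λ - 2)·(λ - 4) = 0.
Eigenvalues: 2, 4.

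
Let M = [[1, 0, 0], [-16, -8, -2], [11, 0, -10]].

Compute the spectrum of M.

Set up det(sI - M) = 0.
Expanding the 3×3 determinant: p(s) = s^3 + 17s^2 + 62s - 80.
Rational-root test: s = 1 gives p(1) = 0.
Factor out (s - 1): p(s) = (s - 1)·(s^2 + 18s + 80).
The quadratic factors as (s + 10)·(s + 8).
Eigenvalues: -10, -8, 1.

-10, -8, 1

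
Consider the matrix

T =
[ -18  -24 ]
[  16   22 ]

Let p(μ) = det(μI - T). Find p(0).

-12

p(0) = det(0·I − T) = det(−T) = (−1)^2·det(T).
det(T) = -12, so p(0) = -12.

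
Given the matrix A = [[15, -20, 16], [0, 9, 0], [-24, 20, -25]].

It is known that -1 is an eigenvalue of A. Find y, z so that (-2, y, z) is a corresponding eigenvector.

We need (A + 1I)v = 0.
A + 1I = [[16, -20, 16], [0, 10, 0], [-24, 20, -24]].
Row 1: (16)·-2 + (-20)·y + (16)·z = 0
Row 2: (0)·-2 + (10)·y + (0)·z = 0
Row 3: (-24)·-2 + (20)·y + (-24)·z = 0
Solving gives y = 0, z = 2.
Check: A·(-2, 0, 2) = (2, 0, -2) = -1·(-2, 0, 2).

0, 2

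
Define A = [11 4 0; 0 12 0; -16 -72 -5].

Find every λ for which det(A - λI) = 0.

-5, 11, 12

The characteristic polynomial is p(μ) = det(μI - A).
Expanding along the first row, p(μ) = μ^3 - 18μ^2 + 17μ + 660.
Try μ = -5: p(-5) = 0, so -5 is a root.
Dividing by (μ + 5) leaves μ^2 - 23μ + 132.
The quadratic factors as (μ - 11)·(μ - 12).
Eigenvalues: -5, 11, 12.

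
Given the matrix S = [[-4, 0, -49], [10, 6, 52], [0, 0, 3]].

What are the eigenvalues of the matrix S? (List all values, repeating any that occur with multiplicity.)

Compute the characteristic polynomial p(μ) = det(μI - S).
Expanding along the first row, p(μ) = μ^3 - 5μ^2 - 18μ + 72.
Rational-root test: μ = 3 gives p(3) = 0.
Dividing by (μ - 3) leaves μ^2 - 2μ - 24.
The quadratic factors as (μ + 4)·(μ - 6).
Eigenvalues: -4, 3, 6.

-4, 3, 6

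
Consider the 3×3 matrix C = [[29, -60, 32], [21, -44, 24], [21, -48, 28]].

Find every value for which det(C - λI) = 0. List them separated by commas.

Compute the characteristic polynomial p(λ) = det(λI - C).
Cofactor expansion gives p(λ) = λ^3 - 13λ^2 + 44λ - 32.
Since p(8) = 0, λ = 8 is a root.
Factor out (λ - 8): p(λ) = (λ - 8)·(λ^2 - 5λ + 4).
The quadratic factors as (λ - 1)·(λ - 4).
Eigenvalues: 1, 4, 8.

1, 4, 8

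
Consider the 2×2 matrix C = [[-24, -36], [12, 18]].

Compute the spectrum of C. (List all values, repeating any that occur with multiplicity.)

-6, 0

det(C - tI) = (-24 - t)(18 - t) - (-36)·(12) = t^2 + 6t.
This factors as (t + 6)·t = 0.
Eigenvalues: -6, 0.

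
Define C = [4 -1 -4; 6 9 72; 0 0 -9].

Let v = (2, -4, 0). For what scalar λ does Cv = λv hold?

Compute Cv: C·(2, -4, 0) = (12, -24, 0).
Since Cv = λv, compare component 1: 12 = λ·2, so λ = 6.

6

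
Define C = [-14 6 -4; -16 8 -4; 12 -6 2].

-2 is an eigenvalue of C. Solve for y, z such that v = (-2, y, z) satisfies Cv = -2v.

We need (C + 2I)v = 0.
C + 2I = [[-12, 6, -4], [-16, 10, -4], [12, -6, 4]].
Row 1: (-12)·-2 + (6)·y + (-4)·z = 0
Row 2: (-16)·-2 + (10)·y + (-4)·z = 0
Row 3: (12)·-2 + (-6)·y + (4)·z = 0
Solving gives y = -2, z = 3.
Check: C·(-2, -2, 3) = (4, 4, -6) = -2·(-2, -2, 3).

-2, 3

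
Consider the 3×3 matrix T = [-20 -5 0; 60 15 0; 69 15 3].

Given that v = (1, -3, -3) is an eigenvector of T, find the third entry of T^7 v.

234375

First find the eigenvalue: Tv = (-5, 15, 15) = -5·(1, -3, -3), so λ = -5.
Then T^7 v = λ^7·v = (-5)^7·(1, -3, -3) = -78125·(1, -3, -3) = (-78125, 234375, 234375).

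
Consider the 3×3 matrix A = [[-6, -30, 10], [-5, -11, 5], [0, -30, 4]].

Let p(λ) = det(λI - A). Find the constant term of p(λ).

-264

p(λ) = λ^3 + 13λ^2 - 2λ - 264.
The constant term is -264.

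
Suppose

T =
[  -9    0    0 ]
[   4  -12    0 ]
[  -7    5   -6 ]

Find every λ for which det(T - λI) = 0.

-12, -9, -6

T is lower triangular, so its eigenvalues are the diagonal entries.
Diagonal: -9, -12, -6.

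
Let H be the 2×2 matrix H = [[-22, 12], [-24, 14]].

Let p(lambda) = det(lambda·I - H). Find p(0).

p(0) = det(0·I − H) = det(−H) = (−1)^2·det(H).
det(H) = -20, so p(0) = -20.

-20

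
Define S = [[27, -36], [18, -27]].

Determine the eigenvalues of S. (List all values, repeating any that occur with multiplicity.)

det(S - tI) = (27 - t)(-27 - t) - (-36)·(18) = t^2 - 81.
This factors as (t + 9)·(t - 9) = 0.
Eigenvalues: -9, 9.

-9, 9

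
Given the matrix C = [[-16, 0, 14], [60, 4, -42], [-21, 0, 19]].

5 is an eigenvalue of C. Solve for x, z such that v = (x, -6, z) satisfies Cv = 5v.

2, 3

We need (C - 5I)v = 0.
C - 5I = [[-21, 0, 14], [60, -1, -42], [-21, 0, 14]].
Row 1: (-21)·x + (0)·-6 + (14)·z = 0
Row 2: (60)·x + (-1)·-6 + (-42)·z = 0
Row 3: (-21)·x + (0)·-6 + (14)·z = 0
Solving gives x = 2, z = 3.
Check: C·(2, -6, 3) = (10, -30, 15) = 5·(2, -6, 3).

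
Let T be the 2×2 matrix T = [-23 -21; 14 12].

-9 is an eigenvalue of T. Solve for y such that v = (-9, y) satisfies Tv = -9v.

We need (T + 9I)v = 0.
T + 9I = [[-14, -21], [14, 21]].
Row 1: (-14)·-9 + (-21)·y = 0
Row 2: (14)·-9 + (21)·y = 0
Solving gives y = 6.
Check: T·(-9, 6) = (81, -54) = -9·(-9, 6).

6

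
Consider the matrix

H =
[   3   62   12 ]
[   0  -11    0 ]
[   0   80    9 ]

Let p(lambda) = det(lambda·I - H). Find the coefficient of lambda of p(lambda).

p(lambda) = lambda^3 - lambda^2 - 105·lambda + 297.
The coefficient of lambda is -105.

-105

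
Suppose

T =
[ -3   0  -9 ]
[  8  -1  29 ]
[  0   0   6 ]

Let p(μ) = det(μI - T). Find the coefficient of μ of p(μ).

-21

p(μ) = μ^3 - 2μ^2 - 21μ - 18.
The coefficient of μ is -21.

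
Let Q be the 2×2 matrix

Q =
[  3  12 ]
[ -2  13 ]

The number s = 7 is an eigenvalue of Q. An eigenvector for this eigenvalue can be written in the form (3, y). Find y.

We need (Q - 7I)v = 0.
Q - 7I = [[-4, 12], [-2, 6]].
Row 1: (-4)·3 + (12)·y = 0
Row 2: (-2)·3 + (6)·y = 0
Solving gives y = 1.
Check: Q·(3, 1) = (21, 7) = 7·(3, 1).

1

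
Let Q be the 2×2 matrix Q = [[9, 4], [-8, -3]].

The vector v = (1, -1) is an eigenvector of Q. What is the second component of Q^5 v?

First find the eigenvalue: Qv = (5, -5) = 5·(1, -1), so λ = 5.
Then Q^5 v = λ^5·v = 5^5·(1, -1) = 3125·(1, -1) = (3125, -3125).

-3125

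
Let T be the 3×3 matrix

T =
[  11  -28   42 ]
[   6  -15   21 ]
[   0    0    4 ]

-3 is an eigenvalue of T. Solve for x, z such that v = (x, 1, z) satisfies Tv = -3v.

2, 0

We need (T + 3I)v = 0.
T + 3I = [[14, -28, 42], [6, -12, 21], [0, 0, 7]].
Row 1: (14)·x + (-28)·1 + (42)·z = 0
Row 2: (6)·x + (-12)·1 + (21)·z = 0
Row 3: (0)·x + (0)·1 + (7)·z = 0
Solving gives x = 2, z = 0.
Check: T·(2, 1, 0) = (-6, -3, 0) = -3·(2, 1, 0).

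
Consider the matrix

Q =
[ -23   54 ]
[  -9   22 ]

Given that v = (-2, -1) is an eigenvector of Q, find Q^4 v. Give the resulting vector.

First find the eigenvalue: Qv = (-8, -4) = 4·(-2, -1), so λ = 4.
Then Q^4 v = λ^4·v = 4^4·(-2, -1) = 256·(-2, -1) = (-512, -256).

(-512, -256)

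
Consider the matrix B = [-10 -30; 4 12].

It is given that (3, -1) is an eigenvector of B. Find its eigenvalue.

Compute Bv: B·(3, -1) = (0, 0).
Since Bv = λv, compare component 1: 0 = λ·3, so λ = 0.

0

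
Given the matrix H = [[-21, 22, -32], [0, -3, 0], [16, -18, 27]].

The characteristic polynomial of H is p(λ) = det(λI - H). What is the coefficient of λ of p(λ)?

-73

p(λ) = λ^3 - 3λ^2 - 73λ - 165.
The coefficient of λ is -73.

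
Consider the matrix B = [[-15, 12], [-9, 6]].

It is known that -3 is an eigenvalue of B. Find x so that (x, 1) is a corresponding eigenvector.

We need (B + 3I)v = 0.
B + 3I = [[-12, 12], [-9, 9]].
Row 1: (-12)·x + (12)·1 = 0
Row 2: (-9)·x + (9)·1 = 0
Solving gives x = 1.
Check: B·(1, 1) = (-3, -3) = -3·(1, 1).

1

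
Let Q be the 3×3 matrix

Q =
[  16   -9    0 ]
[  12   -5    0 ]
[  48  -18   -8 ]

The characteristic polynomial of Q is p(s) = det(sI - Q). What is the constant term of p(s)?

224

p(s) = s^3 - 3s^2 - 60s + 224.
The constant term is 224.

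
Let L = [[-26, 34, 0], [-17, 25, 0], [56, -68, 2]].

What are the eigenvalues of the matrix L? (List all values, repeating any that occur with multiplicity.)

Compute the characteristic polynomial p(t) = det(tI - L).
Expanding along the first row, p(t) = t^3 - t^2 - 74t + 144.
Since p(2) = 0, t = 2 is a root.
Dividing by (t - 2) leaves t^2 + t - 72.
The quadratic factors as (t + 9)·(t - 8).
Eigenvalues: -9, 2, 8.

-9, 2, 8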